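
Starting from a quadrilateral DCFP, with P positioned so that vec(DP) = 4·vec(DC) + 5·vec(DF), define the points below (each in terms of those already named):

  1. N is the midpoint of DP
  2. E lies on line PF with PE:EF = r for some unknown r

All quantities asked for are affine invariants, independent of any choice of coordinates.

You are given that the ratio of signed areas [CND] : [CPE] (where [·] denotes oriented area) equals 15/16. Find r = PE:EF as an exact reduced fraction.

r = 1/2

Assign D = (0, 0), C = (1, 0), F = (0, 1), P = (4, 5) — the answer is frame-independent, so this choice is without loss of generality.
1. N is the midpoint of DP ⇒ N = (2, 5/2)
2. With PE:EF = r, write λ = r/(r+1) so E = P + λ·(F−P); E is affine-linear in λ
Every point depending on E is an affine combination of E and λ-independent points, so each such coordinate is linear in λ; the λ² term in each signed area is a multiple of (F−P)×(F−P) = 0, so 2·[CND] and 2·[CPE] are each linear in λ. Evaluating at λ=0 and λ=1:
  2·[CND] = 5/2,   2·[CPE] = 8·λ
So [CND]:[CPE] = (5/2) / (8·λ). Setting this equal to 15/16:
  5/2 = 15/16·(8·λ)  ⇒  λ = 1/3
Then r = λ/(1−λ) = (1/3)/(2/3) = 1/2. Check: with r = 1/2, E = (8/3, 11/3) and [CND]:[CPE] = 15/16 as required.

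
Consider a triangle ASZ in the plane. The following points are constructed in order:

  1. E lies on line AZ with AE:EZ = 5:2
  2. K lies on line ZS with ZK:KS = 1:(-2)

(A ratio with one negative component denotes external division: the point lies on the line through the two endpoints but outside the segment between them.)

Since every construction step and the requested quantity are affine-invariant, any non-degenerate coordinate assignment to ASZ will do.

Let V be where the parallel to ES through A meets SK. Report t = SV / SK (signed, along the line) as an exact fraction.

t = -5/4

Assign A = (0, 0), S = (1, 0), Z = (0, 1) — the answer is frame-independent, so this choice is without loss of generality.
1. E lies on line AZ with AE:EZ = 5:2 ⇒ E = (0, 5/7)
2. K lies on line ZS with ZK:KS = 1:(-2) ⇒ K = (-1, 2)
through A parallel to ES: direction (1, -5/7); meets SK at V = (7/2, -5/2)
V = S + t·(K−S) with t = -5/4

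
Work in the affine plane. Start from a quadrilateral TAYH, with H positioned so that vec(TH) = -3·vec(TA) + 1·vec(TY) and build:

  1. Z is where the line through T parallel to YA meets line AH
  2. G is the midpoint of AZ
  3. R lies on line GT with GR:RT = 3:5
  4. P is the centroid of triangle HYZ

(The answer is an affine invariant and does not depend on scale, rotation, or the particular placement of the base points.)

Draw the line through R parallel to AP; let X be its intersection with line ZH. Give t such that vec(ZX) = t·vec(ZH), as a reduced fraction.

Choose coordinates T = (0, 0), A = (1, 0), Y = (0, 1), H = (-3, 1).
1. Z is where the line through T parallel to YA meets line AH ⇒ Z = (-1/3, 1/3)
2. G is the midpoint of AZ ⇒ G = (1/3, 1/6)
3. R lies on line GT with GR:RT = 3:5 ⇒ R = (5/24, 5/48)
4. P is the centroid of triangle HYZ ⇒ P = (-10/9, 7/9)
through R parallel to AP: direction (-19/9, 7/9); meets ZH at X = (-7/12, 19/48)
X = Z + t·(H−Z) with t = 3/32

t = 3/32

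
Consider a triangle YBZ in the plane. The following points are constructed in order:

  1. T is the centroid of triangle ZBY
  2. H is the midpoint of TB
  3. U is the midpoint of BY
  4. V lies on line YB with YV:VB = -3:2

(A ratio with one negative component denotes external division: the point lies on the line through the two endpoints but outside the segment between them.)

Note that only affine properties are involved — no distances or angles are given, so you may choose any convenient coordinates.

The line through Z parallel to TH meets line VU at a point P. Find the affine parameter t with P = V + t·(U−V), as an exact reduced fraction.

Set Y = (0, 0), B = (1, 0), Z = (0, 1); any affine frame gives the same invariant.
1. T is the centroid of triangle ZBY ⇒ T = (1/3, 1/3)
2. H is the midpoint of TB ⇒ H = (2/3, 1/6)
3. U is the midpoint of BY ⇒ U = (1/2, 0)
4. V lies on line YB with YV:VB = -3:2 ⇒ V = (3, 0)
through Z parallel to TH: direction (1/3, -1/6); meets VU at P = (2, 0)
P = V + t·(U−V) with t = 2/5

t = 2/5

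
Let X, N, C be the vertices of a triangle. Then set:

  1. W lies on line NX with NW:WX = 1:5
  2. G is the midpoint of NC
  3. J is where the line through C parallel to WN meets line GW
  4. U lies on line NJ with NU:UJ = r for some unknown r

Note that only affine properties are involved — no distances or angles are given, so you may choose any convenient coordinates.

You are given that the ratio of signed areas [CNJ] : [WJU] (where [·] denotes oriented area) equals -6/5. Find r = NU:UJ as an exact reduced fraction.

r = 1/5

Choose coordinates X = (0, 0), N = (1, 0), C = (0, 1).
1. W lies on line NX with NW:WX = 1:5 ⇒ W = (5/6, 0)
2. G is the midpoint of NC ⇒ G = (1/2, 1/2)
3. J is where the line through C parallel to WN meets line GW ⇒ J = (1/6, 1)
4. With NU:UJ = r, write λ = r/(r+1) so U = N + λ·(J−N); U is affine-linear in λ
Every point depending on U is an affine combination of U and λ-independent points, so each such coordinate is linear in λ; the λ² term in each signed area is a multiple of (J−N)×(J−N) = 0, so 2·[CNJ] and 2·[WJU] are each linear in λ. Evaluating at λ=0 and λ=1:
  2·[CNJ] = 1/6,   2·[WJU] = 1/6·λ − 1/6
So [CNJ]:[WJU] = (1/6) / (1/6·λ − 1/6). Setting this equal to -6/5:
  1/6 = -6/5·(1/6·λ − 1/6)  ⇒  λ = 1/6
Then r = λ/(1−λ) = (1/6)/(5/6) = 1/5. Check: with r = 1/5, U = (31/36, 1/6) and [CNJ]:[WJU] = -6/5 as required.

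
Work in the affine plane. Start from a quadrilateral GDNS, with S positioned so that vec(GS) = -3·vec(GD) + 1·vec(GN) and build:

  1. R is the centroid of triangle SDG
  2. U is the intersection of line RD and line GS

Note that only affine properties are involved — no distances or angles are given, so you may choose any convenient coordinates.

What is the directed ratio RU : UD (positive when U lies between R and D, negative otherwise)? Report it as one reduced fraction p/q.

Assign G = (0, 0), D = (1, 0), N = (0, 1), S = (-3, 1) — the answer is frame-independent, so this choice is without loss of generality.
1. R is the centroid of triangle SDG ⇒ R = (-2/3, 1/3)
2. U is the intersection of line RD and line GS ⇒ U = (-3/2, 1/2)
U = R + t·(D−R) with t = -1/2, so RU:UD = t:(1−t) = -1/2:3/2

RU:UD = -1/3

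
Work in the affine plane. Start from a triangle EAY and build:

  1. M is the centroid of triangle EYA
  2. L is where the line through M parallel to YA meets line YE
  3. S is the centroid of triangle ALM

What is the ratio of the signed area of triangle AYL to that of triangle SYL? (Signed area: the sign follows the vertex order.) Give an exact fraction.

[AYL]:[SYL] = 9/4

Work in coordinates with E = (0, 0), A = (1, 0), Y = (0, 1).
1. M is the centroid of triangle EYA ⇒ M = (1/3, 1/3)
2. L is where the line through M parallel to YA meets line YE ⇒ L = (0, 2/3)
3. S is the centroid of triangle ALM ⇒ S = (4/9, 1/3)
2·[AYL] = 1/3, 2·[SYL] = 4/27
[AYL]:[SYL] = 1/3:4/27 = 9/4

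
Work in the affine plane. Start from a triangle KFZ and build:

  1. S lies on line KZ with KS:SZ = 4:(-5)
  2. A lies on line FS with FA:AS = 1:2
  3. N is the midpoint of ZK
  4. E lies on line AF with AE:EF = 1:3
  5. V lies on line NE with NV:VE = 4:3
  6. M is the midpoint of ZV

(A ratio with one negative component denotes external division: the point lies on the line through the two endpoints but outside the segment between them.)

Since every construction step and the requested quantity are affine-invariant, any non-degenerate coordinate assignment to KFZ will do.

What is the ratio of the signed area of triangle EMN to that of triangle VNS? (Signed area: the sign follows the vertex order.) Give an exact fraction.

[EMN]:[VNS] = 7/72

Choose coordinates K = (0, 0), F = (1, 0), Z = (0, 1).
1. S lies on line KZ with KS:SZ = 4:(-5) ⇒ S = (0, -4)
2. A lies on line FS with FA:AS = 1:2 ⇒ A = (2/3, -4/3)
3. N is the midpoint of ZK ⇒ N = (0, 1/2)
4. E lies on line AF with AE:EF = 1:3 ⇒ E = (3/4, -1)
5. V lies on line NE with NV:VE = 4:3 ⇒ V = (3/7, -5/14)
6. M is the midpoint of ZV ⇒ M = (3/14, 9/28)
2·[EMN] = 3/16, 2·[VNS] = 27/14
[EMN]:[VNS] = 3/16:27/14 = 7/72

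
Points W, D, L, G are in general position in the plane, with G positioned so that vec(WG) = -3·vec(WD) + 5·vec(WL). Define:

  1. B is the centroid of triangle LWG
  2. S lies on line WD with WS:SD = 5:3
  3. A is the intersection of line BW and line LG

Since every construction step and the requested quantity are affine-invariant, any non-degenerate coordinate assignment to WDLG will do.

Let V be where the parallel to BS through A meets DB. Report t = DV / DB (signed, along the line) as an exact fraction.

Choose coordinates W = (0, 0), D = (1, 0), L = (0, 1), G = (-3, 5).
1. B is the centroid of triangle LWG ⇒ B = (-1, 2)
2. S lies on line WD with WS:SD = 5:3 ⇒ S = (5/8, 0)
3. A is the intersection of line BW and line LG ⇒ A = (-3/2, 3)
through A parallel to BS: direction (13/8, -2); meets DB at V = (2/3, 1/3)
V = D + t·(B−D) with t = 1/6

t = 1/6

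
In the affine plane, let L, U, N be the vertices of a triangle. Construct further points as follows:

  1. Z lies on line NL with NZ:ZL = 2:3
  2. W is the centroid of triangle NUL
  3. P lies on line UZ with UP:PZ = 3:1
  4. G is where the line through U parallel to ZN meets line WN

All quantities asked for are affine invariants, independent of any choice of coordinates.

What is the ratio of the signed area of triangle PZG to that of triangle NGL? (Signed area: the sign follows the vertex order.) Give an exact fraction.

[PZG]:[NGL] = -1/4

Work in coordinates with L = (0, 0), U = (1, 0), N = (0, 1).
1. Z lies on line NL with NZ:ZL = 2:3 ⇒ Z = (0, 3/5)
2. W is the centroid of triangle NUL ⇒ W = (1/3, 1/3)
3. P lies on line UZ with UP:PZ = 3:1 ⇒ P = (1/4, 9/20)
4. G is where the line through U parallel to ZN meets line WN ⇒ G = (1, -1)
2·[PZG] = 1/4, 2·[NGL] = -1
[PZG]:[NGL] = 1/4:-1 = -1/4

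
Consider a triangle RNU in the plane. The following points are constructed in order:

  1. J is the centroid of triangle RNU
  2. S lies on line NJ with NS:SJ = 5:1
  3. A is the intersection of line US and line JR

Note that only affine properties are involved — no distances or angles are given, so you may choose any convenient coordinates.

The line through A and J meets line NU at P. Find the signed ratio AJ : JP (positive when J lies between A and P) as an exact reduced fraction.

Work in coordinates with R = (0, 0), N = (1, 0), U = (0, 1).
1. J is the centroid of triangle RNU ⇒ J = (1/3, 1/3)
2. S lies on line NJ with NS:SJ = 5:1 ⇒ S = (4/9, 5/18)
3. A is the intersection of line US and line JR ⇒ A = (8/21, 8/21)
line AJ meets NU at P = (1/2, 1/2)
J = A + t·(P−A) with t = -2/5, so AJ:JP = -2/5:7/5

AJ:JP = -2/7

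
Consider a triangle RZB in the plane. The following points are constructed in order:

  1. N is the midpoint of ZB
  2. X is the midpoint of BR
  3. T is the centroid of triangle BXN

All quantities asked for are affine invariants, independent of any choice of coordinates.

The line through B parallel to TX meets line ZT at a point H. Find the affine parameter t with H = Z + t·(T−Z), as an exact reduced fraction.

Choose coordinates R = (0, 0), Z = (1, 0), B = (0, 1).
1. N is the midpoint of ZB ⇒ N = (1/2, 1/2)
2. X is the midpoint of BR ⇒ X = (0, 1/2)
3. T is the centroid of triangle BXN ⇒ T = (1/6, 2/3)
through B parallel to TX: direction (-1/6, -1/6); meets ZT at H = (-1/9, 8/9)
H = Z + t·(T−Z) with t = 4/3

t = 4/3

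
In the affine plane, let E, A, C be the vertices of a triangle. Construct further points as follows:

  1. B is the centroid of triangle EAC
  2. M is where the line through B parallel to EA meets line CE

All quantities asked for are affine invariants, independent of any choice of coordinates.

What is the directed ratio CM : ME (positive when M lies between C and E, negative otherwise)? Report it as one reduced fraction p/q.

CM:ME = 2

Set E = (0, 0), A = (1, 0), C = (0, 1); any affine frame gives the same invariant.
1. B is the centroid of triangle EAC ⇒ B = (1/3, 1/3)
2. M is where the line through B parallel to EA meets line CE ⇒ M = (0, 1/3)
M = C + t·(E−C) with t = 2/3, so CM:ME = t:(1−t) = 2/3:1/3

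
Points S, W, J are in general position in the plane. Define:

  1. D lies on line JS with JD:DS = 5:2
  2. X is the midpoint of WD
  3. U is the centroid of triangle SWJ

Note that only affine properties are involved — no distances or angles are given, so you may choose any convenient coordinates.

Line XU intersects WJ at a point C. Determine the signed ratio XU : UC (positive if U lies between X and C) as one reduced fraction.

Choose coordinates S = (0, 0), W = (1, 0), J = (0, 1).
1. D lies on line JS with JD:DS = 5:2 ⇒ D = (0, 2/7)
2. X is the midpoint of WD ⇒ X = (1/2, 1/7)
3. U is the centroid of triangle SWJ ⇒ U = (1/3, 1/3)
line XU meets WJ at C = (-2, 3)
U = X + t·(C−X) with t = 1/15, so XU:UC = 1/15:14/15

XU:UC = 1/14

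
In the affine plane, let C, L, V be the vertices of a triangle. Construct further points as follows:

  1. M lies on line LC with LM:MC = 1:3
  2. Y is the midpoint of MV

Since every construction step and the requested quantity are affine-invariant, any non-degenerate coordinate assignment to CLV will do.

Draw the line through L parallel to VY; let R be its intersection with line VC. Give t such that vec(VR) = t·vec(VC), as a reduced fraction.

Assign C = (0, 0), L = (1, 0), V = (0, 1) — the answer is frame-independent, so this choice is without loss of generality.
1. M lies on line LC with LM:MC = 1:3 ⇒ M = (3/4, 0)
2. Y is the midpoint of MV ⇒ Y = (3/8, 1/2)
through L parallel to VY: direction (3/8, -1/2); meets VC at R = (0, 4/3)
R = V + t·(C−V) with t = -1/3

t = -1/3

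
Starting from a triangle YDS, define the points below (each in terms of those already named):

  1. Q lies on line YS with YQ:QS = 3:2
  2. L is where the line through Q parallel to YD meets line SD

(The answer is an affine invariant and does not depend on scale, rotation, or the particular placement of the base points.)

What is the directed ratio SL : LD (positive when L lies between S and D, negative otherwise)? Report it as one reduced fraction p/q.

Assign Y = (0, 0), D = (1, 0), S = (0, 1) — the answer is frame-independent, so this choice is without loss of generality.
1. Q lies on line YS with YQ:QS = 3:2 ⇒ Q = (0, 3/5)
2. L is where the line through Q parallel to YD meets line SD ⇒ L = (2/5, 3/5)
L = S + t·(D−S) with t = 2/5, so SL:LD = t:(1−t) = 2/5:3/5

SL:LD = 2/3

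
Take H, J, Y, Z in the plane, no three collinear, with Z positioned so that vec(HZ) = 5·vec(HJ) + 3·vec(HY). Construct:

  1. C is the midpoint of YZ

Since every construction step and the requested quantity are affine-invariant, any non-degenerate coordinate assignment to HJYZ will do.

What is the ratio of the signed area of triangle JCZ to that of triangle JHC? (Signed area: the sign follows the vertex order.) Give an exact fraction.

[JCZ]:[JHC] = 7/4

Assign H = (0, 0), J = (1, 0), Y = (0, 1), Z = (5, 3) — the answer is frame-independent, so this choice is without loss of generality.
1. C is the midpoint of YZ ⇒ C = (5/2, 2)
2·[JCZ] = -7/2, 2·[JHC] = -2
[JCZ]:[JHC] = -7/2:-2 = 7/4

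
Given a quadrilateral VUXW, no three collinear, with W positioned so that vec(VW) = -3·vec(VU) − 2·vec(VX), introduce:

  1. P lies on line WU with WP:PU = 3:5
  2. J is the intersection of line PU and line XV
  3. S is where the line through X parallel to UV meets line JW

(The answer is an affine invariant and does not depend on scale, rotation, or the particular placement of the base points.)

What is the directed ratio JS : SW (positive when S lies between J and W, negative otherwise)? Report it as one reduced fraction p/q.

JS:SW = -1/2

Set V = (0, 0), U = (1, 0), X = (0, 1), W = (-3, -2); any affine frame gives the same invariant.
1. P lies on line WU with WP:PU = 3:5 ⇒ P = (-3/2, -5/4)
2. J is the intersection of line PU and line XV ⇒ J = (0, -1/2)
3. S is where the line through X parallel to UV meets line JW ⇒ S = (3, 1)
S = J + t·(W−J) with t = -1, so JS:SW = t:(1−t) = -1:2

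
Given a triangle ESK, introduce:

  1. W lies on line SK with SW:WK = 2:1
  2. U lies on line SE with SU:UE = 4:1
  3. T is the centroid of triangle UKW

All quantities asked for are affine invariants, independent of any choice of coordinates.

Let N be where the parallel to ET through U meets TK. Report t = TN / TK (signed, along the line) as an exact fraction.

t = -5/8

Assign E = (0, 0), S = (1, 0), K = (0, 1) — the answer is frame-independent, so this choice is without loss of generality.
1. W lies on line SK with SW:WK = 2:1 ⇒ W = (1/3, 2/3)
2. U lies on line SE with SU:UE = 4:1 ⇒ U = (1/5, 0)
3. T is the centroid of triangle UKW ⇒ T = (8/45, 5/9)
through U parallel to ET: direction (8/45, 5/9); meets TK at N = (13/45, 5/18)
N = T + t·(K−T) with t = -5/8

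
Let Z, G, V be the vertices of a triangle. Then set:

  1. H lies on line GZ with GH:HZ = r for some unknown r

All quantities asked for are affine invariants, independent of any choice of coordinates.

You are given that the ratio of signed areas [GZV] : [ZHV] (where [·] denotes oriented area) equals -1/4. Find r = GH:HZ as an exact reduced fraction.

Set Z = (0, 0), G = (1, 0), V = (0, 1); any affine frame gives the same invariant.
1. With GH:HZ = r, write λ = r/(r+1) so H = G + λ·(Z−G); H is affine-linear in λ
Every point depending on H is an affine combination of H and λ-independent points, so each such coordinate is linear in λ; the λ² term in each signed area is a multiple of (Z−G)×(Z−G) = 0, so 2·[GZV] and 2·[ZHV] are each linear in λ. Evaluating at λ=0 and λ=1:
  2·[GZV] = -1,   2·[ZHV] = −λ + 1
So [GZV]:[ZHV] = (-1) / (−λ + 1). Setting this equal to -1/4:
  -1 = -1/4·(−λ + 1)  ⇒  λ = -3
Then r = λ/(1−λ) = (-3)/(4) = -3/4. Check: with r = -3/4, H = (4, 0) and [GZV]:[ZHV] = -1/4 as required.

r = -3/4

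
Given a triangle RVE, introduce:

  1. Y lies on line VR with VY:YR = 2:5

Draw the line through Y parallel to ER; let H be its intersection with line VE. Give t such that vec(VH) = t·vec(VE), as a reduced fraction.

Set R = (0, 0), V = (1, 0), E = (0, 1); any affine frame gives the same invariant.
1. Y lies on line VR with VY:YR = 2:5 ⇒ Y = (5/7, 0)
through Y parallel to ER: direction (0, -1); meets VE at H = (5/7, 2/7)
H = V + t·(E−V) with t = 2/7

t = 2/7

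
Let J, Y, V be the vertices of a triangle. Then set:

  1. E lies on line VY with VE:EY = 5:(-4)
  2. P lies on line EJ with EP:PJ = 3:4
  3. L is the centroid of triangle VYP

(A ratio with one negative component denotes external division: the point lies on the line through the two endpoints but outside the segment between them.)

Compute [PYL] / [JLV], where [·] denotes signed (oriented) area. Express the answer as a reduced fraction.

[PYL]:[JLV] = 1/9

Choose coordinates J = (0, 0), Y = (1, 0), V = (0, 1).
1. E lies on line VY with VE:EY = 5:(-4) ⇒ E = (5, -4)
2. P lies on line EJ with EP:PJ = 3:4 ⇒ P = (20/7, -16/7)
3. L is the centroid of triangle VYP ⇒ L = (9/7, -3/7)
2·[PYL] = 1/7, 2·[JLV] = 9/7
[PYL]:[JLV] = 1/7:9/7 = 1/9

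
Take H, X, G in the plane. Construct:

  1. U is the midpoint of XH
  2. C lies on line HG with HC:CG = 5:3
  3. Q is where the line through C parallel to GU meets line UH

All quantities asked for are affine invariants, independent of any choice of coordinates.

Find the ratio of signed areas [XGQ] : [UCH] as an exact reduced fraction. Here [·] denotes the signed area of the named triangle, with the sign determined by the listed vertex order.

Assign H = (0, 0), X = (1, 0), G = (0, 1) — the answer is frame-independent, so this choice is without loss of generality.
1. U is the midpoint of XH ⇒ U = (1/2, 0)
2. C lies on line HG with HC:CG = 5:3 ⇒ C = (0, 5/8)
3. Q is where the line through C parallel to GU meets line UH ⇒ Q = (5/16, 0)
2·[XGQ] = 11/16, 2·[UCH] = 5/16
[XGQ]:[UCH] = 11/16:5/16 = 11/5

[XGQ]:[UCH] = 11/5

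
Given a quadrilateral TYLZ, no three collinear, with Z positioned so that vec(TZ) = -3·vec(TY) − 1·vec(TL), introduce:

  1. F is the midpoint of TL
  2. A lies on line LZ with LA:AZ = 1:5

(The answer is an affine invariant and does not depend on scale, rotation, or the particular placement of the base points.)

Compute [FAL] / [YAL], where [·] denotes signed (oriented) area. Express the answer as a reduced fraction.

[FAL]:[YAL] = 3/10

Assign T = (0, 0), Y = (1, 0), L = (0, 1), Z = (-3, -1) — the answer is frame-independent, so this choice is without loss of generality.
1. F is the midpoint of TL ⇒ F = (0, 1/2)
2. A lies on line LZ with LA:AZ = 1:5 ⇒ A = (-1/2, 2/3)
2·[FAL] = -1/4, 2·[YAL] = -5/6
[FAL]:[YAL] = -1/4:-5/6 = 3/10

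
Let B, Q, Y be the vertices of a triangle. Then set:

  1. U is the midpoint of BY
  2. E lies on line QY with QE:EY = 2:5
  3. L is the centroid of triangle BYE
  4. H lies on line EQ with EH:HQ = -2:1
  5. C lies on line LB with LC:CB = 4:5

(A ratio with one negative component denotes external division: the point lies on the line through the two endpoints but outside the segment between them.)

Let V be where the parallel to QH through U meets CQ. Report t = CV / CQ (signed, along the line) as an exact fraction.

t = 7/34

Assign B = (0, 0), Q = (1, 0), Y = (0, 1) — the answer is frame-independent, so this choice is without loss of generality.
1. U is the midpoint of BY ⇒ U = (0, 1/2)
2. E lies on line QY with QE:EY = 2:5 ⇒ E = (5/7, 2/7)
3. L is the centroid of triangle BYE ⇒ L = (5/21, 3/7)
4. H lies on line EQ with EH:HQ = -2:1 ⇒ H = (9/7, -2/7)
5. C lies on line LB with LC:CB = 4:5 ⇒ C = (25/189, 5/21)
through U parallel to QH: direction (2/7, -2/7); meets CQ at V = (37/119, 45/238)
V = C + t·(Q−C) with t = 7/34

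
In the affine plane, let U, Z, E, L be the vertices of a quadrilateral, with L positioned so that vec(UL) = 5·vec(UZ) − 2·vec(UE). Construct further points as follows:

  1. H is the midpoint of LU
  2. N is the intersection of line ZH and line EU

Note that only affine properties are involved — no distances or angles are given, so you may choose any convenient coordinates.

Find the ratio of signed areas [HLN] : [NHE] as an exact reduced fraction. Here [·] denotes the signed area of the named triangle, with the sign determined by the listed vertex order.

[HLN]:[NHE] = 2

Choose coordinates U = (0, 0), Z = (1, 0), E = (0, 1), L = (5, -2).
1. H is the midpoint of LU ⇒ H = (5/2, -1)
2. N is the intersection of line ZH and line EU ⇒ N = (0, 2/3)
2·[HLN] = 5/3, 2·[NHE] = 5/6
[HLN]:[NHE] = 5/3:5/6 = 2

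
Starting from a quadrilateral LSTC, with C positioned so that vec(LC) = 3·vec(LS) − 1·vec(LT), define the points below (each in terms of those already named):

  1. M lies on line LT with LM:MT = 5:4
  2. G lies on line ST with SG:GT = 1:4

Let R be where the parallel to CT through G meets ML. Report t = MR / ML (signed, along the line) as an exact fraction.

Choose coordinates L = (0, 0), S = (1, 0), T = (0, 1), C = (3, -1).
1. M lies on line LT with LM:MT = 5:4 ⇒ M = (0, 5/9)
2. G lies on line ST with SG:GT = 1:4 ⇒ G = (4/5, 1/5)
through G parallel to CT: direction (-3, 2); meets ML at R = (0, 11/15)
R = M + t·(L−M) with t = -8/25

t = -8/25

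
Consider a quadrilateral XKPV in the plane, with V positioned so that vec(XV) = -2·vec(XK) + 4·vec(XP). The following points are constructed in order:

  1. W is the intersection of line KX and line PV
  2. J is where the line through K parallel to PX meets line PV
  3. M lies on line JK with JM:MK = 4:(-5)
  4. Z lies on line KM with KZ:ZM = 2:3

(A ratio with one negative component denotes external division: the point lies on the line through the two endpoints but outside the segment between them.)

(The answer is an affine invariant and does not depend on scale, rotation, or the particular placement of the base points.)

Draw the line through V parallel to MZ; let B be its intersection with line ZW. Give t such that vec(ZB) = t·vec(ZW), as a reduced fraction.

t = 9

Assign X = (0, 0), K = (1, 0), P = (0, 1), V = (-2, 4) — the answer is frame-independent, so this choice is without loss of generality.
1. W is the intersection of line KX and line PV ⇒ W = (2/3, 0)
2. J is where the line through K parallel to PX meets line PV ⇒ J = (1, -1/2)
3. M lies on line JK with JM:MK = 4:(-5) ⇒ M = (1, -5/2)
4. Z lies on line KM with KZ:ZM = 2:3 ⇒ Z = (1, -1)
through V parallel to MZ: direction (0, 3/2); meets ZW at B = (-2, 8)
B = Z + t·(W−Z) with t = 9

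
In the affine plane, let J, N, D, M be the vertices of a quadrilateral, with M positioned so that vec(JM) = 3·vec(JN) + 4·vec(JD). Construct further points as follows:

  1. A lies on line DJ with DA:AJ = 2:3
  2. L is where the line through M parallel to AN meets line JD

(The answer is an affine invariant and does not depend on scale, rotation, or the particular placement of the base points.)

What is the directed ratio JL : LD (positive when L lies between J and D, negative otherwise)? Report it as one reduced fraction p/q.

Work in coordinates with J = (0, 0), N = (1, 0), D = (0, 1), M = (3, 4).
1. A lies on line DJ with DA:AJ = 2:3 ⇒ A = (0, 3/5)
2. L is where the line through M parallel to AN meets line JD ⇒ L = (0, 29/5)
L = J + t·(D−J) with t = 29/5, so JL:LD = t:(1−t) = 29/5:-24/5

JL:LD = -29/24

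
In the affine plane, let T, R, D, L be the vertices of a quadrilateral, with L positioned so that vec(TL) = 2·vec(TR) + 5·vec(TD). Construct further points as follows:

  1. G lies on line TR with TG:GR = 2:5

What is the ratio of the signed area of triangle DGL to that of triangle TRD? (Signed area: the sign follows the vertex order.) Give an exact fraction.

[DGL]:[TRD] = 22/7

Work in coordinates with T = (0, 0), R = (1, 0), D = (0, 1), L = (2, 5).
1. G lies on line TR with TG:GR = 2:5 ⇒ G = (2/7, 0)
2·[DGL] = 22/7, 2·[TRD] = 1
[DGL]:[TRD] = 22/7:1 = 22/7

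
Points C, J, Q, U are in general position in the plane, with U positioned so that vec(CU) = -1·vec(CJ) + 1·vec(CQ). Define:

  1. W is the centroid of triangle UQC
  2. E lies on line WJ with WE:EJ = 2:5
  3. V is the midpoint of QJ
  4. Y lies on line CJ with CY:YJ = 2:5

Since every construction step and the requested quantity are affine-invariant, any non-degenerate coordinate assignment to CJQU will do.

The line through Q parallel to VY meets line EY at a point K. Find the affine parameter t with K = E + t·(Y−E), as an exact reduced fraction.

t = -8/13

Assign C = (0, 0), J = (1, 0), Q = (0, 1), U = (-1, 1) — the answer is frame-independent, so this choice is without loss of generality.
1. W is the centroid of triangle UQC ⇒ W = (-1/3, 2/3)
2. E lies on line WJ with WE:EJ = 2:5 ⇒ E = (1/21, 10/21)
3. V is the midpoint of QJ ⇒ V = (1/2, 1/2)
4. Y lies on line CJ with CY:YJ = 2:5 ⇒ Y = (2/7, 0)
through Q parallel to VY: direction (-3/14, -1/2); meets EY at K = (-9/91, 10/13)
K = E + t·(Y−E) with t = -8/13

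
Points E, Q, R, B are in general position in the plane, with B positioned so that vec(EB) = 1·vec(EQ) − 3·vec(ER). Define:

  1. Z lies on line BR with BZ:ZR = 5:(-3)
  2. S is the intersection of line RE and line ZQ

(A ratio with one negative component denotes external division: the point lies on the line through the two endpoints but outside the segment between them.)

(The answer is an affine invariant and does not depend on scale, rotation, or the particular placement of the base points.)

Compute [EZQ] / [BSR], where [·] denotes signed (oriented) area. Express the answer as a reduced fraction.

Set E = (0, 0), Q = (1, 0), R = (0, 1), B = (1, -3); any affine frame gives the same invariant.
1. Z lies on line BR with BZ:ZR = 5:(-3) ⇒ Z = (-3/2, 7)
2. S is the intersection of line RE and line ZQ ⇒ S = (0, 14/5)
2·[EZQ] = -7, 2·[BSR] = 9/5
[EZQ]:[BSR] = -7:9/5 = -35/9

[EZQ]:[BSR] = -35/9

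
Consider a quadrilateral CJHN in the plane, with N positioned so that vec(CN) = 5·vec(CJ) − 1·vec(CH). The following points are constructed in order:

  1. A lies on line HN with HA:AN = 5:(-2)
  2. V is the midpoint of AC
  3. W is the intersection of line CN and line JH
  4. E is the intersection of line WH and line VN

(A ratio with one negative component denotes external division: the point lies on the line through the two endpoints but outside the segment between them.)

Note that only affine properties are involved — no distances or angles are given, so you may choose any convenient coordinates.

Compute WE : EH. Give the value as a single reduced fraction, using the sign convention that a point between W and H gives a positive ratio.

Set C = (0, 0), J = (1, 0), H = (0, 1), N = (5, -1); any affine frame gives the same invariant.
1. A lies on line HN with HA:AN = 5:(-2) ⇒ A = (25/3, -7/3)
2. V is the midpoint of AC ⇒ V = (25/6, -7/6)
3. W is the intersection of line CN and line JH ⇒ W = (5/4, -1/4)
4. E is the intersection of line WH and line VN ⇒ E = (5/2, -3/2)
E = W + t·(H−W) with t = -1, so WE:EH = t:(1−t) = -1:2

WE:EH = -1/2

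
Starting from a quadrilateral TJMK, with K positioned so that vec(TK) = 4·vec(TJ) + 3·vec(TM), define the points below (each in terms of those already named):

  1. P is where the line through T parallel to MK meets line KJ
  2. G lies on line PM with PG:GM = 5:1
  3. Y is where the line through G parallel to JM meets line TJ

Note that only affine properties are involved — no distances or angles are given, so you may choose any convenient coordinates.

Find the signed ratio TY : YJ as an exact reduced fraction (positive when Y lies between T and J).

Choose coordinates T = (0, 0), J = (1, 0), M = (0, 1), K = (4, 3).
1. P is where the line through T parallel to MK meets line KJ ⇒ P = (2, 1)
2. G lies on line PM with PG:GM = 5:1 ⇒ G = (1/3, 1)
3. Y is where the line through G parallel to JM meets line TJ ⇒ Y = (4/3, 0)
Y = T + t·(J−T) with t = 4/3, so TY:YJ = t:(1−t) = 4/3:-1/3

TY:YJ = -4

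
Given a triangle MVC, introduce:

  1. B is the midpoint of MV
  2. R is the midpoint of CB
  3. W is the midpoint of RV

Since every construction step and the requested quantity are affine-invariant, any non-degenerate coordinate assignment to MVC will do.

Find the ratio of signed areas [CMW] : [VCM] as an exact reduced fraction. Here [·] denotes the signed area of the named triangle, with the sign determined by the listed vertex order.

[CMW]:[VCM] = 5/8

Assign M = (0, 0), V = (1, 0), C = (0, 1) — the answer is frame-independent, so this choice is without loss of generality.
1. B is the midpoint of MV ⇒ B = (1/2, 0)
2. R is the midpoint of CB ⇒ R = (1/4, 1/2)
3. W is the midpoint of RV ⇒ W = (5/8, 1/4)
2·[CMW] = 5/8, 2·[VCM] = 1
[CMW]:[VCM] = 5/8:1 = 5/8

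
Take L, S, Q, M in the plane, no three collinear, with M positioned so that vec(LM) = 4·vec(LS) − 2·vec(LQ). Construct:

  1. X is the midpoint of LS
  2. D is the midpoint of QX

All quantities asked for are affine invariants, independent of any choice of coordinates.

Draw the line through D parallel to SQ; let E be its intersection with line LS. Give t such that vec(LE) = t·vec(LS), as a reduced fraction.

Work in coordinates with L = (0, 0), S = (1, 0), Q = (0, 1), M = (4, -2).
1. X is the midpoint of LS ⇒ X = (1/2, 0)
2. D is the midpoint of QX ⇒ D = (1/4, 1/2)
through D parallel to SQ: direction (-1, 1); meets LS at E = (3/4, 0)
E = L + t·(S−L) with t = 3/4

t = 3/4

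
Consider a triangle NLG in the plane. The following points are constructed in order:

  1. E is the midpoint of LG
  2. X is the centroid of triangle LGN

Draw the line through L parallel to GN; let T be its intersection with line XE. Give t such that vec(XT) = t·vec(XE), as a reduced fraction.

t = 4

Set N = (0, 0), L = (1, 0), G = (0, 1); any affine frame gives the same invariant.
1. E is the midpoint of LG ⇒ E = (1/2, 1/2)
2. X is the centroid of triangle LGN ⇒ X = (1/3, 1/3)
through L parallel to GN: direction (0, -1); meets XE at T = (1, 1)
T = X + t·(E−X) with t = 4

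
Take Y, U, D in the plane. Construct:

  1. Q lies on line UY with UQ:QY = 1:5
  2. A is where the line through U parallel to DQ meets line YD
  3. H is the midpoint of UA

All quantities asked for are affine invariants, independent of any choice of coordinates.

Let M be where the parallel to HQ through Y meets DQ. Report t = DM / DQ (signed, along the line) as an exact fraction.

t = -2

Work in coordinates with Y = (0, 0), U = (1, 0), D = (0, 1).
1. Q lies on line UY with UQ:QY = 1:5 ⇒ Q = (5/6, 0)
2. A is where the line through U parallel to DQ meets line YD ⇒ A = (0, 6/5)
3. H is the midpoint of UA ⇒ H = (1/2, 3/5)
through Y parallel to HQ: direction (1/3, -3/5); meets DQ at M = (-5/3, 3)
M = D + t·(Q−D) with t = -2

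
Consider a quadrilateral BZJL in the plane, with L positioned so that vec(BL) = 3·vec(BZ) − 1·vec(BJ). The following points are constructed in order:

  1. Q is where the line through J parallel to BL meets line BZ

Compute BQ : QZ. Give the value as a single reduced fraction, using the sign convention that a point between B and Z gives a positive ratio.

BQ:QZ = -3/2

Work in coordinates with B = (0, 0), Z = (1, 0), J = (0, 1), L = (3, -1).
1. Q is where the line through J parallel to BL meets line BZ ⇒ Q = (3, 0)
Q = B + t·(Z−B) with t = 3, so BQ:QZ = t:(1−t) = 3:-2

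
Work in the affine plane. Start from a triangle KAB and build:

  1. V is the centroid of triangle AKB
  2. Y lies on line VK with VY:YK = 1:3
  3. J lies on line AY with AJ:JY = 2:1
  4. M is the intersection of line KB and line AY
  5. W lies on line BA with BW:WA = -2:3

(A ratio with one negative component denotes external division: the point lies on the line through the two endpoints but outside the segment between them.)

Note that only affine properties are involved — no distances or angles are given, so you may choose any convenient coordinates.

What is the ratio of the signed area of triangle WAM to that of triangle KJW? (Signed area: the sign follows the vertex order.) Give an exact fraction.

[WAM]:[KJW] = -12/11

Choose coordinates K = (0, 0), A = (1, 0), B = (0, 1).
1. V is the centroid of triangle AKB ⇒ V = (1/3, 1/3)
2. Y lies on line VK with VY:YK = 1:3 ⇒ Y = (1/4, 1/4)
3. J lies on line AY with AJ:JY = 2:1 ⇒ J = (1/2, 1/6)
4. M is the intersection of line KB and line AY ⇒ M = (0, 1/3)
5. W lies on line BA with BW:WA = -2:3 ⇒ W = (-2, 3)
2·[WAM] = -2, 2·[KJW] = 11/6
[WAM]:[KJW] = -2:11/6 = -12/11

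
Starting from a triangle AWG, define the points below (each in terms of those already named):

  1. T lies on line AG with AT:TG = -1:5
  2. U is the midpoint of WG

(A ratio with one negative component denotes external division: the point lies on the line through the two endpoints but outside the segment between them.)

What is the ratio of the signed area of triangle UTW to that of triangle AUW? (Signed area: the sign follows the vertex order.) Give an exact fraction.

[UTW]:[AUW] = -5/4

Set A = (0, 0), W = (1, 0), G = (0, 1); any affine frame gives the same invariant.
1. T lies on line AG with AT:TG = -1:5 ⇒ T = (0, -1/4)
2. U is the midpoint of WG ⇒ U = (1/2, 1/2)
2·[UTW] = 5/8, 2·[AUW] = -1/2
[UTW]:[AUW] = 5/8:-1/2 = -5/4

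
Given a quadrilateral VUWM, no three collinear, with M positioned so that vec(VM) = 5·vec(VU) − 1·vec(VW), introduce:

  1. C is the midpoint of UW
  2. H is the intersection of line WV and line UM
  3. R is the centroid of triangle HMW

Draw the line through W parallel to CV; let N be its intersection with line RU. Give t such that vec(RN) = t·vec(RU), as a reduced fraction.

Work in coordinates with V = (0, 0), U = (1, 0), W = (0, 1), M = (5, -1).
1. C is the midpoint of UW ⇒ C = (1/2, 1/2)
2. H is the intersection of line WV and line UM ⇒ H = (0, 1/4)
3. R is the centroid of triangle HMW ⇒ R = (5/3, 1/12)
through W parallel to CV: direction (-1/2, -1/2); meets RU at N = (-9/7, -2/7)
N = R + t·(U−R) with t = 31/7

t = 31/7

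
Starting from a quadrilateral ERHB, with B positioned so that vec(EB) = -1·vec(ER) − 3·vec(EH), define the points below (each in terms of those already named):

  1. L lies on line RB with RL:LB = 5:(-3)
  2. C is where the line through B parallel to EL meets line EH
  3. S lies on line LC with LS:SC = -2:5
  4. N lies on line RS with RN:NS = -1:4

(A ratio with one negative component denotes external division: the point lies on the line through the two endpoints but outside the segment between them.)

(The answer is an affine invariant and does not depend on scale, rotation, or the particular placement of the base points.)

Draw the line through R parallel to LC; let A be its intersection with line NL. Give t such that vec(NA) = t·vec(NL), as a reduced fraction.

Work in coordinates with E = (0, 0), R = (1, 0), H = (0, 1), B = (-1, -3).
1. L lies on line RB with RL:LB = 5:(-3) ⇒ L = (-4, -15/2)
2. C is where the line through B parallel to EL meets line EH ⇒ C = (0, -9/8)
3. S lies on line LC with LS:SC = -2:5 ⇒ S = (-20/3, -47/4)
4. N lies on line RS with RN:NS = -1:4 ⇒ N = (32/9, 47/12)
through R parallel to LC: direction (4, 51/8); meets NL at A = (5/3, 17/16)
A = N + t·(L−N) with t = 1/4

t = 1/4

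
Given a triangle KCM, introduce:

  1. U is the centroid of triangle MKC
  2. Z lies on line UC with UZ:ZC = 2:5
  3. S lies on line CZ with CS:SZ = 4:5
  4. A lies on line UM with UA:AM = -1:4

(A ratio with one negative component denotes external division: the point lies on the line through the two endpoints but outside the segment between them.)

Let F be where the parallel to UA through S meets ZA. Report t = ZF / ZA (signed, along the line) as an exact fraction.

Choose coordinates K = (0, 0), C = (1, 0), M = (0, 1).
1. U is the centroid of triangle MKC ⇒ U = (1/3, 1/3)
2. Z lies on line UC with UZ:ZC = 2:5 ⇒ Z = (11/21, 5/21)
3. S lies on line CZ with CS:SZ = 4:5 ⇒ S = (149/189, 20/189)
4. A lies on line UM with UA:AM = -1:4 ⇒ A = (4/9, 1/9)
through S parallel to UA: direction (1/9, -2/9); meets ZA at F = (719/1134, 235/567)
F = Z + t·(A−Z) with t = -25/18

t = -25/18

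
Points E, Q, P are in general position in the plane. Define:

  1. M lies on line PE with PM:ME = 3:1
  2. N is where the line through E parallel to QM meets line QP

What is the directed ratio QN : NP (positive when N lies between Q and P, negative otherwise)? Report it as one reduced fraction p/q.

Assign E = (0, 0), Q = (1, 0), P = (0, 1) — the answer is frame-independent, so this choice is without loss of generality.
1. M lies on line PE with PM:ME = 3:1 ⇒ M = (0, 1/4)
2. N is where the line through E parallel to QM meets line QP ⇒ N = (4/3, -1/3)
N = Q + t·(P−Q) with t = -1/3, so QN:NP = t:(1−t) = -1/3:4/3

QN:NP = -1/4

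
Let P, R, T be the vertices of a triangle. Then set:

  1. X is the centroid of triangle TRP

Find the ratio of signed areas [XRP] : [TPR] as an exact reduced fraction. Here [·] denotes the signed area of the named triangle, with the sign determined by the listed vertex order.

[XRP]:[TPR] = -1/3

Choose coordinates P = (0, 0), R = (1, 0), T = (0, 1).
1. X is the centroid of triangle TRP ⇒ X = (1/3, 1/3)
2·[XRP] = -1/3, 2·[TPR] = 1
[XRP]:[TPR] = -1/3:1 = -1/3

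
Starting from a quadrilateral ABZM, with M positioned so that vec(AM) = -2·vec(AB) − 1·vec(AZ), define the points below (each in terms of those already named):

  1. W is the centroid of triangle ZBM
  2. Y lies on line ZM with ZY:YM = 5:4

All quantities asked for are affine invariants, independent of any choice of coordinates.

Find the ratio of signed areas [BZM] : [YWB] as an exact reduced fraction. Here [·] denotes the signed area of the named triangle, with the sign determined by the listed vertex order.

Work in coordinates with A = (0, 0), B = (1, 0), Z = (0, 1), M = (-2, -1).
1. W is the centroid of triangle ZBM ⇒ W = (-1/3, 0)
2. Y lies on line ZM with ZY:YM = 5:4 ⇒ Y = (-10/9, -1/9)
2·[BZM] = 4, 2·[YWB] = -4/27
[BZM]:[YWB] = 4:-4/27 = -27

[BZM]:[YWB] = -27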